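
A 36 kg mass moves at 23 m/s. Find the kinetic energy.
KE = ½mv² = ½(36)(23)² = 9522.0 J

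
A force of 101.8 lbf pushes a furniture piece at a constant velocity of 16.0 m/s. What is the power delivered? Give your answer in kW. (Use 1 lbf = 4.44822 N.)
Convert to SI: F = 452.829 N, v = 16.0 m/s
P = Fv = (452.829)(16.0) = 7245.26 W = 7.245 kW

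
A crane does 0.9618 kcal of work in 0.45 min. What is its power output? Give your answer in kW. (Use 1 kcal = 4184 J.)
Convert to SI: W = 4024.17 J, t = 27.0 s
P = W/t = 4024.17/27.0 = 149.043 W = 0.149 kW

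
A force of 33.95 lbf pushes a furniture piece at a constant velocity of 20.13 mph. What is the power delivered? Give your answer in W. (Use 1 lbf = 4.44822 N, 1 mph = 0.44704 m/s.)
Convert to SI: F = 151.017 N, v = 8.99892 m/s
P = Fv = (151.017)(8.99892) = 1359 W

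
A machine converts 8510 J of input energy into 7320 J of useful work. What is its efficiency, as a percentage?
η = W_out/W_in = 7320/8510 = 86.02%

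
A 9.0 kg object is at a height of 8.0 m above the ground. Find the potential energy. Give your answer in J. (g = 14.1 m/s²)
PE = mgh = (9.0)(14.1)(8.0) = 1015 J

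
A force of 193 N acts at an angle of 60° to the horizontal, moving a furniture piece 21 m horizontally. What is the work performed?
W = F·d·cosθ = (193)(21)cos(60°) = 2027 J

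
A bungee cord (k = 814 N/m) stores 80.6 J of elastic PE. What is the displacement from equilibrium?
x = √(2·PE/k) = √(2·80.6/814) = 0.445 m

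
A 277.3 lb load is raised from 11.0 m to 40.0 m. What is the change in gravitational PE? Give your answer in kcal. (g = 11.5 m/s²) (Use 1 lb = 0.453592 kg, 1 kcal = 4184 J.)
Convert to SI: m = 125.781 kg, Δh = 29.0 m
ΔPE = mgΔh = (125.781)(11.5)(29.0) = 41948.0 J = 10.03 kcal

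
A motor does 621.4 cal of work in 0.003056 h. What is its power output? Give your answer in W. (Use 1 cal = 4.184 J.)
Convert to SI: W = 2599.94 J, t = 11.0016 s
P = W/t = 2599.94/11.0016 = 236.3 W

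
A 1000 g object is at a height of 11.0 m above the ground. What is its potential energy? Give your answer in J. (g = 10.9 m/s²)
Convert to SI: m = 1.0 kg, h = 11.0 m
PE = mgh = (1.0)(10.9)(11.0) = 119.9 J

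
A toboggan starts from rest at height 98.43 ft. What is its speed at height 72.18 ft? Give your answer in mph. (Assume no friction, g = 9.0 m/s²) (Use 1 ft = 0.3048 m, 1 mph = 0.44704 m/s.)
Convert to SI: h₁−h₂ = 8.001 m
mgh₁ = mgh₂ + ½mv² ⇒ v = √(2g(h₁−h₂)) = √(2·9.0·8.001) = 12.0007 m/s = 26.84 mph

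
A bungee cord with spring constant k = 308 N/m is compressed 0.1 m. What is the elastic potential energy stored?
PE = ½kx² = ½(308)(0.1)² = 1.54 J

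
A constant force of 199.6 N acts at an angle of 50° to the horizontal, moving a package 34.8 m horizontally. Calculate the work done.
W = F·d·cosθ = (199.6)(34.8)cos(50°) = 4465 J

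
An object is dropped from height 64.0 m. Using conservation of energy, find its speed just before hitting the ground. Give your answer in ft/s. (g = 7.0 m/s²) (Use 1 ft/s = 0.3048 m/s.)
mgh = ½mv² ⇒ v = √(2gh) = √(2·7.0·64.0) = 29.9333 m/s = 98.21 ft/s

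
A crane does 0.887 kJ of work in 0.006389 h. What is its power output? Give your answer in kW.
Convert to SI: W = 887.0 J, t = 23.0004 s
P = W/t = 887.0/23.0004 = 38.5645 W = 0.03856 kW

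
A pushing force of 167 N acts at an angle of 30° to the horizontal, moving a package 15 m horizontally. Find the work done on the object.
W = F·d·cosθ = (167)(15)cos(30°) = 2169 J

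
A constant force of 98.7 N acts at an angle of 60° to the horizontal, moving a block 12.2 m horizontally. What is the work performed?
W = F·d·cosθ = (98.7)(12.2)cos(60°) = 602.1 J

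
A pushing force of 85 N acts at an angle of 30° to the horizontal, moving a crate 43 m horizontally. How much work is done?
W = F·d·cosθ = (85)(43)cos(30°) = 3165 J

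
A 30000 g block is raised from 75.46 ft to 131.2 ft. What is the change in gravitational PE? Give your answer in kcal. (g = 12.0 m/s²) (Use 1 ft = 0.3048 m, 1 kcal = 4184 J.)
Convert to SI: m = 30.0 kg, Δh = 16.9896 m
ΔPE = mgΔh = (30.0)(12.0)(16.9896) = 6116.24 J = 1.462 kcal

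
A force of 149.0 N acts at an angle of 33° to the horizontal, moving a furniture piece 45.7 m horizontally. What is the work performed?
W = F·d·cosθ = (149.0)(45.7)cos(33°) = 5711 J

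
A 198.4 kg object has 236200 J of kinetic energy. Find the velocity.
v = √(2·KE/m) = √(2·236200/198.4) = 48.8 m/s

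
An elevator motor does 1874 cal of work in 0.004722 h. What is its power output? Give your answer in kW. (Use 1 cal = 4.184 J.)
Convert to SI: W = 7840.82 J, t = 16.9992 s
P = W/t = 7840.82/16.9992 = 461.246 W = 0.4612 kW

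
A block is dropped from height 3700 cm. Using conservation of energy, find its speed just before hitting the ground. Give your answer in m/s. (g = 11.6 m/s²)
Convert to SI: h = 37.0 m
mgh = ½mv² ⇒ v = √(2gh) = √(2·11.6·37.0) = 29.3 m/s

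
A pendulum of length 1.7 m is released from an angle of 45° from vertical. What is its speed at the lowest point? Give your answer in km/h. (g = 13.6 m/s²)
h = L(1 − cosθ) = 1.7(1 − cos45°) = 0.497918 m
v = √(2gh) = √(2·13.6·0.497918) = 3.68013 m/s = 13.25 km/h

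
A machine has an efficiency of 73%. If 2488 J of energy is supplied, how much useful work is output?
W_out = η·W_in = 0.73·2488 = 1816.24 J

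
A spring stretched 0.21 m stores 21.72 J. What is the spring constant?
k = 2·PE/x² = 2·21.72/(0.21)² = 985.0 N/m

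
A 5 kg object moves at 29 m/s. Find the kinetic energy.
KE = ½mv² = ½(5)(29)² = 2102.5 J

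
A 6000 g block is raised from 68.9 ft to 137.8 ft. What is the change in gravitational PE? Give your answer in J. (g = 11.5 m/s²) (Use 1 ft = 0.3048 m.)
Convert to SI: m = 6.0 kg, Δh = 21.0007 m
ΔPE = mgΔh = (6.0)(11.5)(21.0007) = 1449 J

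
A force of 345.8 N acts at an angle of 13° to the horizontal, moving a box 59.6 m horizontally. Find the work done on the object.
W = F·d·cosθ = (345.8)(59.6)cos(13°) = 20080 J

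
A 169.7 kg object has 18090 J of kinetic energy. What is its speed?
v = √(2·KE/m) = √(2·18090/169.7) = 14.6 m/s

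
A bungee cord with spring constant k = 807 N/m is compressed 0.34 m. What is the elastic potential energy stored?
PE = ½kx² = ½(807)(0.34)² = 46.64 J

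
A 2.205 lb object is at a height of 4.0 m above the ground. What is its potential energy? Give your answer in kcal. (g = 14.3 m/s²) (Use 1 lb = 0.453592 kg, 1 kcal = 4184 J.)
Convert to SI: m = 1.00017 kg, h = 4.0 m
PE = mgh = (1.00017)(14.3)(4.0) = 57.2097 J = 0.01367 kcal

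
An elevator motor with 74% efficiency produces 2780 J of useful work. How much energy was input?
W_in = W_out/η = 2780/0.74 = 3757 J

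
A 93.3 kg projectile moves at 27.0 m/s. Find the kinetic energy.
KE = ½mv² = ½(93.3)(27.0)² = 34010 J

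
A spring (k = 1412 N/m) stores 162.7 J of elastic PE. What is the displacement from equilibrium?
x = √(2·PE/k) = √(2·162.7/1412) = 0.4801 m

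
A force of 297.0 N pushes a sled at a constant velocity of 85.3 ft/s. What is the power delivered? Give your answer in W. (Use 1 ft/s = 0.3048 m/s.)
Convert to SI: F = 297.0 N, v = 25.9994 m/s
P = Fv = (297.0)(25.9994) = 7722 W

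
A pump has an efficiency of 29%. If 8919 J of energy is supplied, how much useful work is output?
W_out = η·W_in = 0.29·8919 = 2586.51 J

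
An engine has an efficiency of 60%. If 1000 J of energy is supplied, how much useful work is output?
W_out = η·W_in = 0.6·1000 = 600.0 J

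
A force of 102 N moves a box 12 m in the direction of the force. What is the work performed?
W = F·d = (102)(12) = 1224 J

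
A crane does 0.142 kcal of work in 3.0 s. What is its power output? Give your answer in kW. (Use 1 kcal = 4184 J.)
Convert to SI: W = 594.128 J, t = 3.0 s
P = W/t = 594.128/3.0 = 198.043 W = 0.198 kW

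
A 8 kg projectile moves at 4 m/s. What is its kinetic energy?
KE = ½mv² = ½(8)(4)² = 64.0 J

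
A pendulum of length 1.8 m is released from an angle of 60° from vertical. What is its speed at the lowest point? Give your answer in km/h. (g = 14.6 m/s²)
h = L(1 − cosθ) = 1.8(1 − cos60°) = 0.9 m
v = √(2gh) = √(2·14.6·0.9) = 5.1264 m/s = 18.46 km/h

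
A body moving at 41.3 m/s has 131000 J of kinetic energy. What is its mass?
m = 2·KE/v² = 2·131000/(41.3)² = 153.6 kg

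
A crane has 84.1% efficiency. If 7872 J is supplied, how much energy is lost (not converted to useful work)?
W_lost = W_in(1 − η) = 7872·(1 − 0.841) = 1252 J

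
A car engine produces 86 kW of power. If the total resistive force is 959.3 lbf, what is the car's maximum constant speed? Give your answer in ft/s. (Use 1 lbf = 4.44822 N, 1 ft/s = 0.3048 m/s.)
Convert to SI: F = 4267.18 N
P = Fv ⇒ v = P/F = 86000 W/4267.18 N = 20.1538 m/s = 66.12 ft/s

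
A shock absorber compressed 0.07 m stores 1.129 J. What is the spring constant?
k = 2·PE/x² = 2·1.129/(0.07)² = 460.8 N/m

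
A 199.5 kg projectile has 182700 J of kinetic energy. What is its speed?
v = √(2·KE/m) = √(2·182700/199.5) = 42.8 m/s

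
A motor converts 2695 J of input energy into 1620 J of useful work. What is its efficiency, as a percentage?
η = W_out/W_in = 1620/2695 = 60.11%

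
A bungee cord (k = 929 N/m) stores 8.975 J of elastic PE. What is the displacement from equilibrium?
x = √(2·PE/k) = √(2·8.975/929) = 0.139 m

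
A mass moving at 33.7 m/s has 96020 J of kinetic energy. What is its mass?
m = 2·KE/v² = 2·96020/(33.7)² = 169.1 kg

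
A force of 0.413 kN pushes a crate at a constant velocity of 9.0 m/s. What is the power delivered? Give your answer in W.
Convert to SI: F = 413.0 N, v = 9.0 m/s
P = Fv = (413.0)(9.0) = 3717 W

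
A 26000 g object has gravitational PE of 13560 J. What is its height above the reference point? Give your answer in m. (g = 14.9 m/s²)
Convert to SI: m = 26.0 kg, PE = 13560.0 J
h = PE/(mg) = 13560.0/(26.0·14.9) = 35.0 m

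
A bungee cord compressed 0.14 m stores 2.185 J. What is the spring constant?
k = 2·PE/x² = 2·2.185/(0.14)² = 223.0 N/m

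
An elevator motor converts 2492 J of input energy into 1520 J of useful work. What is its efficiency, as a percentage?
η = W_out/W_in = 1520/2492 = 61.0%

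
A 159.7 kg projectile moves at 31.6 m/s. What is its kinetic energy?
KE = ½mv² = ½(159.7)(31.6)² = 79740 J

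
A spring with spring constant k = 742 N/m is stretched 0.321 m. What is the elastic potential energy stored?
PE = ½kx² = ½(742)(0.321)² = 38.23 J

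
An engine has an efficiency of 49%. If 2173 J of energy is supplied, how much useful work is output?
W_out = η·W_in = 0.49·2173 = 1064.77 J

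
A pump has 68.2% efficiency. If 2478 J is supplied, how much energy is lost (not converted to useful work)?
W_lost = W_in(1 − η) = 2478·(1 − 0.682) = 788.0 J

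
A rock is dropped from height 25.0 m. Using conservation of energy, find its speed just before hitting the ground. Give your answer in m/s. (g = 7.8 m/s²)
mgh = ½mv² ⇒ v = √(2gh) = √(2·7.8·25.0) = 19.75 m/s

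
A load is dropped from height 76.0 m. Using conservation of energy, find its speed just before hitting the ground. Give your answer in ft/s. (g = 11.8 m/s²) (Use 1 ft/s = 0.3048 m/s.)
mgh = ½mv² ⇒ v = √(2gh) = √(2·11.8·76.0) = 42.3509 m/s = 138.9 ft/s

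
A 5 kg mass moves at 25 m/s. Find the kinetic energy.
KE = ½mv² = ½(5)(25)² = 1562.5 J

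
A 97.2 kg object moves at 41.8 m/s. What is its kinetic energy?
KE = ½mv² = ½(97.2)(41.8)² = 84920 J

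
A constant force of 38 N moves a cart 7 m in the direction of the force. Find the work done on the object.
W = F·d = (38)(7) = 266.0 J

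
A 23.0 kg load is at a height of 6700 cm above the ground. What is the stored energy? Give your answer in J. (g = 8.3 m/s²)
Convert to SI: m = 23.0 kg, h = 67.0 m
PE = mgh = (23.0)(8.3)(67.0) = 12790 J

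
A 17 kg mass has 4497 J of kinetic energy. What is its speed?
v = √(2·KE/m) = √(2·4497/17) = 23.0 m/s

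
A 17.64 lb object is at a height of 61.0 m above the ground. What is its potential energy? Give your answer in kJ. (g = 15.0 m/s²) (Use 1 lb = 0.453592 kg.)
Convert to SI: m = 8.00136 kg, h = 61.0 m
PE = mgh = (8.00136)(15.0)(61.0) = 7321.25 J = 7.321 kJ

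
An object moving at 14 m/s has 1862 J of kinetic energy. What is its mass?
m = 2·KE/v² = 2·1862/(14)² = 19.0 kg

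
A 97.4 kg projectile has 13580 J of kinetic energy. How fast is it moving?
v = √(2·KE/m) = √(2·13580/97.4) = 16.7 m/s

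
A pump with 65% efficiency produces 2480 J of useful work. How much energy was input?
W_in = W_out/η = 2480/0.65 = 3815 J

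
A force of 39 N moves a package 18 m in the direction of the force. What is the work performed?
W = F·d = (39)(18) = 702.0 J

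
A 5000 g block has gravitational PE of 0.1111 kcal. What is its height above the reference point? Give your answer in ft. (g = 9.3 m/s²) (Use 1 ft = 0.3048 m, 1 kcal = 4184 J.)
Convert to SI: m = 5.0 kg, PE = 464.842 J
h = PE/(mg) = 464.842/(5.0·9.3) = 9.99661 m = 32.8 ft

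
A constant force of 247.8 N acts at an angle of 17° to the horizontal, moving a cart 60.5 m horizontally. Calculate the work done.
W = F·d·cosθ = (247.8)(60.5)cos(17°) = 14340 J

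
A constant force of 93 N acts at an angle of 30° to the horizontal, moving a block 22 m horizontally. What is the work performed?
W = F·d·cosθ = (93)(22)cos(30°) = 1772 J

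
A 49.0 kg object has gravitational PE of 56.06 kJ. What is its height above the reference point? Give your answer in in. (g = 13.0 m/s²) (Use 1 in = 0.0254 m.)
Convert to SI: m = 49.0 kg, PE = 56060.0 J
h = PE/(mg) = 56060.0/(49.0·13.0) = 88.0063 m = 3465 in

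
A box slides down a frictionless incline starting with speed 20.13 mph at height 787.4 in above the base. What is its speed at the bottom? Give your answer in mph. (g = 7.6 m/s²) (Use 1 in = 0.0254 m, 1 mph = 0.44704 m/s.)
Convert to SI: v₀ = 8.99892 m/s, h = 20.0 m
½mv₀² + mgh = ½mv² ⇒ v = √(v₀² + 2gh) = √(8.99892² + 2·7.6·20.0) = 19.6209 m/s = 43.89 mph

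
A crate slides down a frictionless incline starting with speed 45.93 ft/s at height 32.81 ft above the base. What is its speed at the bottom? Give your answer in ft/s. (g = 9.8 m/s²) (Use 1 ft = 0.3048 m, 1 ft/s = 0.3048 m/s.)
Convert to SI: v₀ = 13.9995 m/s, h = 10.0005 m
½mv₀² + mgh = ½mv² ⇒ v = √(v₀² + 2gh) = √(13.9995² + 2·9.8·10.0005) = 19.7989 m/s = 64.96 ft/s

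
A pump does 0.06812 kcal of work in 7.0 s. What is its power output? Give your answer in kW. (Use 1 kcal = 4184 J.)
Convert to SI: W = 285.014 J, t = 7.0 s
P = W/t = 285.014/7.0 = 40.7163 W = 0.04072 kW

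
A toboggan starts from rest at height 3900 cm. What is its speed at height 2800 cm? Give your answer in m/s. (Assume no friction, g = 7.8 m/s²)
Convert to SI: h₁−h₂ = 11.0 m
mgh₁ = mgh₂ + ½mv² ⇒ v = √(2g(h₁−h₂)) = √(2·7.8·11.0) = 13.1 m/s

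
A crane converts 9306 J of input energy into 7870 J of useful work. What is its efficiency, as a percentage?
η = W_out/W_in = 7870/9306 = 84.57%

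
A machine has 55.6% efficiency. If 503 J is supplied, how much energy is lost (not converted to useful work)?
W_lost = W_in(1 − η) = 503·(1 − 0.556) = 223.3 J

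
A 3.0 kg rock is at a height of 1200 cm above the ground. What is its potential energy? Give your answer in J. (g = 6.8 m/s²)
Convert to SI: m = 3.0 kg, h = 12.0 m
PE = mgh = (3.0)(6.8)(12.0) = 244.8 J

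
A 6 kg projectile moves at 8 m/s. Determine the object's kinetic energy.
KE = ½mv² = ½(6)(8)² = 192.0 J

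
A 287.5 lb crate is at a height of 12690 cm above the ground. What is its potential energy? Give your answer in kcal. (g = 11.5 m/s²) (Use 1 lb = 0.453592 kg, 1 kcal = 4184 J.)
Convert to SI: m = 130.408 kg, h = 126.9 m
PE = mgh = (130.408)(11.5)(126.9) = 190310 J = 45.49 kcal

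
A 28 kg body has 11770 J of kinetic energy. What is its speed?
v = √(2·KE/m) = √(2·11770/28) = 29.0 m/s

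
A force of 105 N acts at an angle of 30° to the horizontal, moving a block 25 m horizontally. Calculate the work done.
W = F·d·cosθ = (105)(25)cos(30°) = 2273 J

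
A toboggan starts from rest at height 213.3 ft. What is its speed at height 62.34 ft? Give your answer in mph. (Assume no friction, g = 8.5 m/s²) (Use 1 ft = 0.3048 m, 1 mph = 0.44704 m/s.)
Convert to SI: h₁−h₂ = 46.0126 m
mgh₁ = mgh₂ + ½mv² ⇒ v = √(2g(h₁−h₂)) = √(2·8.5·46.0126) = 27.9681 m/s = 62.56 mph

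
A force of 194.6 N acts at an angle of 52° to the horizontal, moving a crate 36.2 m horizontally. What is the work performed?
W = F·d·cosθ = (194.6)(36.2)cos(52°) = 4337 J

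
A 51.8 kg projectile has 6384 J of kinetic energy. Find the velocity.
v = √(2·KE/m) = √(2·6384/51.8) = 15.7 m/s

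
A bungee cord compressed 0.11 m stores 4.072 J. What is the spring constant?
k = 2·PE/x² = 2·4.072/(0.11)² = 673.1 N/m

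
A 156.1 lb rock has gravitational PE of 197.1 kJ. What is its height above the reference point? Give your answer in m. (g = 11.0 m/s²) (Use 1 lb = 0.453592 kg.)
Convert to SI: m = 70.8057 kg, PE = 197100 J
h = PE/(mg) = 197100/(70.8057·11.0) = 253.1 m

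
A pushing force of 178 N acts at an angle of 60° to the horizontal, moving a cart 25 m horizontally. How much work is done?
W = F·d·cosθ = (178)(25)cos(60°) = 2225 J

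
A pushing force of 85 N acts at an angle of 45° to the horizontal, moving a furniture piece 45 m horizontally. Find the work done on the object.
W = F·d·cosθ = (85)(45)cos(45°) = 2705 J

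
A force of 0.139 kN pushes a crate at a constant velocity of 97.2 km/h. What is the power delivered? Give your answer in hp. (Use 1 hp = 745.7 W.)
Convert to SI: F = 139.0 N, v = 27.0 m/s
P = Fv = (139.0)(27.0) = 3753.0 W = 5.033 hp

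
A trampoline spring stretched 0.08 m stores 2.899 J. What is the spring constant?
k = 2·PE/x² = 2·2.899/(0.08)² = 905.9 N/m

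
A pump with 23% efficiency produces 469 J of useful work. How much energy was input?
W_in = W_out/η = 469/0.23 = 2039 J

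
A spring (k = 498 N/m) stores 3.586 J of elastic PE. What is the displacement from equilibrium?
x = √(2·PE/k) = √(2·3.586/498) = 0.12 m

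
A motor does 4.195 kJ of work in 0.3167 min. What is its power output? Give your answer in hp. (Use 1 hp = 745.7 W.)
Convert to SI: W = 4195.0 J, t = 19.002 s
P = W/t = 4195.0/19.002 = 220.766 W = 0.2961 hp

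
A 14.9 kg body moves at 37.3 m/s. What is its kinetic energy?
KE = ½mv² = ½(14.9)(37.3)² = 10370 J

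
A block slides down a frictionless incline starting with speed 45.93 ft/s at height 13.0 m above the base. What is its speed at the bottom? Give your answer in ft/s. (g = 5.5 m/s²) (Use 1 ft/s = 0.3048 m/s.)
Convert to SI: v₀ = 13.9995 m/s, h = 13.0 m
½mv₀² + mgh = ½mv² ⇒ v = √(v₀² + 2gh) = √(13.9995² + 2·5.5·13.0) = 18.4115 m/s = 60.41 ft/s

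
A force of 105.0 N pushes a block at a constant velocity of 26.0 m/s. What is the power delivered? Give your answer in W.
P = Fv = (105.0)(26.0) = 2730 W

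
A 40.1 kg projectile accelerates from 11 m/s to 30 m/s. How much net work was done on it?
W = ΔKE = ½m(v₂² − v₁²) = ½(40.1)(30² − 11²) = 15618.95 J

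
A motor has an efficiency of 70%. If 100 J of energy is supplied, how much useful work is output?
W_out = η·W_in = 0.7·100 = 70.0 J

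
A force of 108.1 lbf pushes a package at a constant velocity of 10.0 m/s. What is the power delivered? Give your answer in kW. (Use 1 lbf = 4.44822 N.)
Convert to SI: F = 480.853 N, v = 10.0 m/s
P = Fv = (480.853)(10.0) = 4808.53 W = 4.809 kW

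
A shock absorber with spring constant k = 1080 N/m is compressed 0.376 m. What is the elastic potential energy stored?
PE = ½kx² = ½(1080)(0.376)² = 76.34 J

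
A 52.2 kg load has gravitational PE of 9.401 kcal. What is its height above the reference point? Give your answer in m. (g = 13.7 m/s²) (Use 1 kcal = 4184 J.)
Convert to SI: m = 52.2 kg, PE = 39333.8 J
h = PE/(mg) = 39333.8/(52.2·13.7) = 55.0 m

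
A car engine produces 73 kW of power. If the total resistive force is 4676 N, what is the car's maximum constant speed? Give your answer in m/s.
P = Fv ⇒ v = P/F = 73000 W/4676.0 N = 15.61 m/s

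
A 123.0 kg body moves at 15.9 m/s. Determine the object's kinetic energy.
KE = ½mv² = ½(123.0)(15.9)² = 15550 J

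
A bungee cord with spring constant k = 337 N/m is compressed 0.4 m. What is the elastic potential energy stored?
PE = ½kx² = ½(337)(0.4)² = 26.96 J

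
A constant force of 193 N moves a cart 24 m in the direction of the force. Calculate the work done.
W = F·d = (193)(24) = 4632 J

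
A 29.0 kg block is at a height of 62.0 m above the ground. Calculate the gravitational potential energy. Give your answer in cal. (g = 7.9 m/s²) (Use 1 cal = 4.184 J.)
PE = mgh = (29.0)(7.9)(62.0) = 14204.2 J = 3395 cal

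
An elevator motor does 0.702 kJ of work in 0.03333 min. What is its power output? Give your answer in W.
Convert to SI: W = 702.0 J, t = 1.9998 s
P = W/t = 702.0/1.9998 = 351.0 W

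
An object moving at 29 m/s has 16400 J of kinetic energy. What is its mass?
m = 2·KE/v² = 2·16400/(29)² = 39.0 kg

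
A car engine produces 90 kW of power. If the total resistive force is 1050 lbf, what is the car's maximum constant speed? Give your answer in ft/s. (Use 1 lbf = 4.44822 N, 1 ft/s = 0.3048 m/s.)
Convert to SI: F = 4670.63 N
P = Fv ⇒ v = P/F = 90000 W/4670.63 N = 19.2693 m/s = 63.22 ft/s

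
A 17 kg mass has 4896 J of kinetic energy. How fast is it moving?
v = √(2·KE/m) = √(2·4896/17) = 24.0 m/s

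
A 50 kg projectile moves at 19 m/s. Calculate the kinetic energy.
KE = ½mv² = ½(50)(19)² = 9025.0 J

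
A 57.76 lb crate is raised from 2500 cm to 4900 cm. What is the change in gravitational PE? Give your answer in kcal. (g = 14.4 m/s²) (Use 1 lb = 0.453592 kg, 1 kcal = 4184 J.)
Convert to SI: m = 26.1995 kg, Δh = 24.0 m
ΔPE = mgΔh = (26.1995)(14.4)(24.0) = 9054.54 J = 2.164 kcal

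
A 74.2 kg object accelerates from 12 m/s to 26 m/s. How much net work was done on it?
W = ΔKE = ½m(v₂² − v₁²) = ½(74.2)(26² − 12²) = 19737.2 J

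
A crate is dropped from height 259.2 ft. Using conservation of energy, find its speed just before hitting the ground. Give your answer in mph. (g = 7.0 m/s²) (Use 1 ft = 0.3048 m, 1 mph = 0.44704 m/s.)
Convert to SI: h = 79.0042 m
mgh = ½mv² ⇒ v = √(2gh) = √(2·7.0·79.0042) = 33.2575 m/s = 74.39 mph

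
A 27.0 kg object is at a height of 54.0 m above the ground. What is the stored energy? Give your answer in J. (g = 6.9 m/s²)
PE = mgh = (27.0)(6.9)(54.0) = 10060 J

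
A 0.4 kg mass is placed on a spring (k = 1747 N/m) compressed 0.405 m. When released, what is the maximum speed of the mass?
½kx² = ½mv² ⇒ v = x√(k/m) = (0.405)√(1747/0.4) = 26.77 m/s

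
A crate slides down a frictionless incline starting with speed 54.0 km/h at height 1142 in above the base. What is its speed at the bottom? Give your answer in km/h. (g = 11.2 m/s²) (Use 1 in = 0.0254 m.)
Convert to SI: v₀ = 15.0 m/s, h = 29.0068 m
½mv₀² + mgh = ½mv² ⇒ v = √(v₀² + 2gh) = √(15.0² + 2·11.2·29.0068) = 29.5762 m/s = 106.5 km/h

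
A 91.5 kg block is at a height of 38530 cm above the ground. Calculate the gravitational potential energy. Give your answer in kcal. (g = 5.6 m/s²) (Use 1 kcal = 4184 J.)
Convert to SI: m = 91.5 kg, h = 385.3 m
PE = mgh = (91.5)(5.6)(385.3) = 197428 J = 47.19 kcal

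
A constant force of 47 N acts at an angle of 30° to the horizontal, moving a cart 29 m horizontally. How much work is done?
W = F·d·cosθ = (47)(29)cos(30°) = 1180 J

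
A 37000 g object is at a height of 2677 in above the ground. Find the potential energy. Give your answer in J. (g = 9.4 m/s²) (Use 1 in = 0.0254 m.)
Convert to SI: m = 37.0 kg, h = 67.9958 m
PE = mgh = (37.0)(9.4)(67.9958) = 23650 J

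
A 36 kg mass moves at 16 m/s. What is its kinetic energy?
KE = ½mv² = ½(36)(16)² = 4608.0 J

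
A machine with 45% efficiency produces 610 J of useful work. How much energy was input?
W_in = W_out/η = 610/0.45 = 1356 J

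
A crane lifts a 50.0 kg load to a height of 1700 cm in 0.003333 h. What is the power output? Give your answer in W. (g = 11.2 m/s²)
Convert to SI: m = 50.0 kg, h = 17.0 m, t = 11.9988 s
P = mgh/t = (50.0)(11.2)(17.0)/11.9988 = 793.4 W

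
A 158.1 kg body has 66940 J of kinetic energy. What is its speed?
v = √(2·KE/m) = √(2·66940/158.1) = 29.1 m/s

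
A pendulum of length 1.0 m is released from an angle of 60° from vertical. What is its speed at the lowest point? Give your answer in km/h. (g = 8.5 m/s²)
h = L(1 − cosθ) = 1.0(1 − cos60°) = 0.5 m
v = √(2gh) = √(2·8.5·0.5) = 2.91548 m/s = 10.5 km/h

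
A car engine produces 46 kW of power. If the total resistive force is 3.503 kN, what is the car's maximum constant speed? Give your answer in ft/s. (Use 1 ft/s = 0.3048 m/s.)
Convert to SI: F = 3503.0 N
P = Fv ⇒ v = P/F = 46000 W/3503.0 N = 13.1316 m/s = 43.08 ft/s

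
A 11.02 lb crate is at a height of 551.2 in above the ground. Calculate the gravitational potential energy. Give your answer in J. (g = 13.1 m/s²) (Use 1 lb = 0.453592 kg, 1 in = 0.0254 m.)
Convert to SI: m = 4.99858 kg, h = 14.0005 m
PE = mgh = (4.99858)(13.1)(14.0005) = 916.8 J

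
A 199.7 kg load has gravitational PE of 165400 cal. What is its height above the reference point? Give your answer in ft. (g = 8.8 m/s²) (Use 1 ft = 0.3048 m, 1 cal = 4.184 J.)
Convert to SI: m = 199.7 kg, PE = 692034 J
h = PE/(mg) = 692034/(199.7·8.8) = 393.792 m = 1292 ft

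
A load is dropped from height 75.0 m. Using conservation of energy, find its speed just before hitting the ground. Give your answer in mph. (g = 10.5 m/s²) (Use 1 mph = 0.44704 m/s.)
mgh = ½mv² ⇒ v = √(2gh) = √(2·10.5·75.0) = 39.6863 m/s = 88.78 mph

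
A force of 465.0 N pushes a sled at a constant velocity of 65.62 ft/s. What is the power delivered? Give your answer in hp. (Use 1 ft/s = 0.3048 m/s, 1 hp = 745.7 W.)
Convert to SI: F = 465.0 N, v = 20.001 m/s
P = Fv = (465.0)(20.001) = 9300.45 W = 12.47 hp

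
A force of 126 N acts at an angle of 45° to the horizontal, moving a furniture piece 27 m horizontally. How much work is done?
W = F·d·cosθ = (126)(27)cos(45°) = 2406 J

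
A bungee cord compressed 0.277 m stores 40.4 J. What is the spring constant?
k = 2·PE/x² = 2·40.4/(0.277)² = 1053 N/m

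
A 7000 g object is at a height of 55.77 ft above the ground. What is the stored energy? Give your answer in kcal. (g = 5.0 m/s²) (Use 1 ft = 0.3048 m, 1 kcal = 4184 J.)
Convert to SI: m = 7.0 kg, h = 16.9987 m
PE = mgh = (7.0)(5.0)(16.9987) = 594.954 J = 0.1422 kcal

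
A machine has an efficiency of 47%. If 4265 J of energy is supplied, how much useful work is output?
W_out = η·W_in = 0.47·4265 = 2004.55 J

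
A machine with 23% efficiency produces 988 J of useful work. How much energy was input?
W_in = W_out/η = 988/0.23 = 4296 J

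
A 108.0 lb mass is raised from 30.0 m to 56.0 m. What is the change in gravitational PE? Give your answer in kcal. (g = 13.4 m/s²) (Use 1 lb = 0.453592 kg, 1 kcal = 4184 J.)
Convert to SI: m = 48.9879 kg, Δh = 26.0 m
ΔPE = mgΔh = (48.9879)(13.4)(26.0) = 17067.4 J = 4.079 kcal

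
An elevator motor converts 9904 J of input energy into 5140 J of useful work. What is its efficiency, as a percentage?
η = W_out/W_in = 5140/9904 = 51.9%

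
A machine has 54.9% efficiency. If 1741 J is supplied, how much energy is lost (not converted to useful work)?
W_lost = W_in(1 − η) = 1741·(1 − 0.549) = 785.2 J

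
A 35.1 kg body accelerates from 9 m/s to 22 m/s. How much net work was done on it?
W = ΔKE = ½m(v₂² − v₁²) = ½(35.1)(22² − 9²) = 7072.65 J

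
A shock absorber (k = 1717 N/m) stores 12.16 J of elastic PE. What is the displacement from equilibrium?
x = √(2·PE/k) = √(2·12.16/1717) = 0.119 m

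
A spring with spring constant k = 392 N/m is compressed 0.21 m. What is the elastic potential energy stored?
PE = ½kx² = ½(392)(0.21)² = 8.644 J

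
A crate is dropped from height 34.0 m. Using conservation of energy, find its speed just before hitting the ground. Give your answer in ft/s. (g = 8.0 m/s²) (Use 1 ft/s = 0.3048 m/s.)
mgh = ½mv² ⇒ v = √(2gh) = √(2·8.0·34.0) = 23.3238 m/s = 76.52 ft/s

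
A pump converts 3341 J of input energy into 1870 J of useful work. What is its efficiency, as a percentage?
η = W_out/W_in = 1870/3341 = 55.97%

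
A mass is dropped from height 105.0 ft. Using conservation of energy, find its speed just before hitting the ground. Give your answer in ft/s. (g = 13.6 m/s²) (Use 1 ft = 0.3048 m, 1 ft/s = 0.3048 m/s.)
Convert to SI: h = 32.004 m
mgh = ½mv² ⇒ v = √(2gh) = √(2·13.6·32.004) = 29.5044 m/s = 96.8 ft/s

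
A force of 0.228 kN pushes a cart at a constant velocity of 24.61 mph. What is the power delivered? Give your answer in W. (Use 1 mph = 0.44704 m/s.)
Convert to SI: F = 228.0 N, v = 11.0017 m/s
P = Fv = (228.0)(11.0017) = 2508 W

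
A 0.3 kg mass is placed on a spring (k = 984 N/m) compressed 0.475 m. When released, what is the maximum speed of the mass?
½kx² = ½mv² ⇒ v = x√(k/m) = (0.475)√(984/0.3) = 27.2 m/s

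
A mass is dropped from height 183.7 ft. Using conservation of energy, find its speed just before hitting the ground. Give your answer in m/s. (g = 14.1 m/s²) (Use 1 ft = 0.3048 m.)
Convert to SI: h = 55.9918 m
mgh = ½mv² ⇒ v = √(2gh) = √(2·14.1·55.9918) = 39.74 m/s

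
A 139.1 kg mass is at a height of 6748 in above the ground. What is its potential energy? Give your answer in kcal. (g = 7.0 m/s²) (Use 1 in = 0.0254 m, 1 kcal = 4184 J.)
Convert to SI: m = 139.1 kg, h = 171.399 m
PE = mgh = (139.1)(7.0)(171.399) = 166891 J = 39.89 kcal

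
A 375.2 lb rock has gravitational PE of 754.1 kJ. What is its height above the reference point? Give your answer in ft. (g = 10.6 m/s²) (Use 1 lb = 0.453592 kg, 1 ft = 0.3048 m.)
Convert to SI: m = 170.188 kg, PE = 754100 J
h = PE/(mg) = 754100/(170.188·10.6) = 418.018 m = 1371 ft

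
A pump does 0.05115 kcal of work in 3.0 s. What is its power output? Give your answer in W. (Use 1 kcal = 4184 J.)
Convert to SI: W = 214.012 J, t = 3.0 s
P = W/t = 214.012/3.0 = 71.34 W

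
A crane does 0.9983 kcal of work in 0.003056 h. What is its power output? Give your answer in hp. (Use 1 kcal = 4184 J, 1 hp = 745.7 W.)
Convert to SI: W = 4176.89 J, t = 11.0016 s
P = W/t = 4176.89/11.0016 = 379.662 W = 0.5091 hp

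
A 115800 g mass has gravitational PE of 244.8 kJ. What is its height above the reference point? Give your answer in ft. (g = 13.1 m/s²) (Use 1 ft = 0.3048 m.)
Convert to SI: m = 115.8 kg, PE = 244800 J
h = PE/(mg) = 244800/(115.8·13.1) = 161.373 m = 529.4 ft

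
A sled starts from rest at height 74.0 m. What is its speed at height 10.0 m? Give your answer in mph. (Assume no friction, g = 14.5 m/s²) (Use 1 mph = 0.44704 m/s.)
mgh₁ = mgh₂ + ½mv² ⇒ v = √(2g(h₁−h₂)) = √(2·14.5·64.0) = 43.0813 m/s = 96.37 mph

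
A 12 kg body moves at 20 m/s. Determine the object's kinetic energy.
KE = ½mv² = ½(12)(20)² = 2400.0 J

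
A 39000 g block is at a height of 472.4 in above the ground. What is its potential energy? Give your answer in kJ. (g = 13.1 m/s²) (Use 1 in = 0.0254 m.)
Convert to SI: m = 39.0 kg, h = 11.999 m
PE = mgh = (39.0)(13.1)(11.999) = 6130.27 J = 6.13 kJ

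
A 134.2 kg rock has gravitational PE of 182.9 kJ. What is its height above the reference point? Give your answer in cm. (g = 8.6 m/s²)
Convert to SI: m = 134.2 kg, PE = 182900 J
h = PE/(mg) = 182900/(134.2·8.6) = 158.476 m = 15850 cm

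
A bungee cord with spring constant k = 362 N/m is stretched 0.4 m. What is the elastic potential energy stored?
PE = ½kx² = ½(362)(0.4)² = 28.96 J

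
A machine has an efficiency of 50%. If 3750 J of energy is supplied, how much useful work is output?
W_out = η·W_in = 0.5·3750 = 1875.0 J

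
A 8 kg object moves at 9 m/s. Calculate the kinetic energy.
KE = ½mv² = ½(8)(9)² = 324.0 J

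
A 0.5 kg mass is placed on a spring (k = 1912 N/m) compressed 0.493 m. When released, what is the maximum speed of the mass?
½kx² = ½mv² ⇒ v = x√(k/m) = (0.493)√(1912/0.5) = 30.49 m/s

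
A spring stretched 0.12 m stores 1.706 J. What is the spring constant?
k = 2·PE/x² = 2·1.706/(0.12)² = 236.9 N/m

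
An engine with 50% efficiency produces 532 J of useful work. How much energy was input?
W_in = W_out/η = 532/0.5 = 1064 J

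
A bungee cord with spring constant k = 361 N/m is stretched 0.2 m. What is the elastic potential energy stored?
PE = ½kx² = ½(361)(0.2)² = 7.22 J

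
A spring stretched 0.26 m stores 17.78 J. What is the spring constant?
k = 2·PE/x² = 2·17.78/(0.26)² = 526.0 N/m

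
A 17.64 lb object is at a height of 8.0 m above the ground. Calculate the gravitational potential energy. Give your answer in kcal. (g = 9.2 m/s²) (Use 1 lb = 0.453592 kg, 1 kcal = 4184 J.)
Convert to SI: m = 8.00136 kg, h = 8.0 m
PE = mgh = (8.00136)(9.2)(8.0) = 588.9 J = 0.1408 kcal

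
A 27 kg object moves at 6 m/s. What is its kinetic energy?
KE = ½mv² = ½(27)(6)² = 486.0 J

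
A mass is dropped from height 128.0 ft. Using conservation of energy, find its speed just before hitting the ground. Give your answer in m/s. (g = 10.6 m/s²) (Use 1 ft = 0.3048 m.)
Convert to SI: h = 39.0144 m
mgh = ½mv² ⇒ v = √(2gh) = √(2·10.6·39.0144) = 28.76 m/s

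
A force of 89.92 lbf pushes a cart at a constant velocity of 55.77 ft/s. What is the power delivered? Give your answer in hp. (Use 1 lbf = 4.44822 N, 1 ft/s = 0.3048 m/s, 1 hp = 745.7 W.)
Convert to SI: F = 399.984 N, v = 16.9987 m/s
P = Fv = (399.984)(16.9987) = 6799.21 W = 9.118 hp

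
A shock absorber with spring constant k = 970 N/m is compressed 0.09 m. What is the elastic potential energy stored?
PE = ½kx² = ½(970)(0.09)² = 3.929 J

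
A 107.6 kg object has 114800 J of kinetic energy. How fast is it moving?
v = √(2·KE/m) = √(2·114800/107.6) = 46.19 m/s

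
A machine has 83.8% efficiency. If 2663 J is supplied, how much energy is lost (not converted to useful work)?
W_lost = W_in(1 − η) = 2663·(1 − 0.838) = 431.4 J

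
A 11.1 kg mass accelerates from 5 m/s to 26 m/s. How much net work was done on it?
W = ΔKE = ½m(v₂² − v₁²) = ½(11.1)(26² − 5²) = 3613.05 J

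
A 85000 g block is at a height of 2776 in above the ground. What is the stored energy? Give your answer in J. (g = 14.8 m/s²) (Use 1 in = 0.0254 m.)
Convert to SI: m = 85.0 kg, h = 70.5104 m
PE = mgh = (85.0)(14.8)(70.5104) = 88700 J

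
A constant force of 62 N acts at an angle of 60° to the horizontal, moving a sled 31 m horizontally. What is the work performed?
W = F·d·cosθ = (62)(31)cos(60°) = 961.0 J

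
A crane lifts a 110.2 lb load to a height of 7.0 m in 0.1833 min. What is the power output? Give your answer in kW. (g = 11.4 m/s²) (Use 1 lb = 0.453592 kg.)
Convert to SI: m = 49.9858 kg, h = 7.0 m, t = 10.998 s
P = mgh/t = (49.9858)(11.4)(7.0)/10.998 = 362.69 W = 0.3627 kW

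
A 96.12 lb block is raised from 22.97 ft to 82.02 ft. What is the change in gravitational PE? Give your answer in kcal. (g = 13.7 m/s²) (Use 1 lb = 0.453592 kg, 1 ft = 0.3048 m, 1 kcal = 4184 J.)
Convert to SI: m = 43.5993 kg, Δh = 17.9984 m
ΔPE = mgΔh = (43.5993)(13.7)(17.9984) = 10750.6 J = 2.569 kcal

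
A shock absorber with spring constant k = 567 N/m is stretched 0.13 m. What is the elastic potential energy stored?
PE = ½kx² = ½(567)(0.13)² = 4.791 J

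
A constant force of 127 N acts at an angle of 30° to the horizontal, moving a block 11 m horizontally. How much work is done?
W = F·d·cosθ = (127)(11)cos(30°) = 1210 J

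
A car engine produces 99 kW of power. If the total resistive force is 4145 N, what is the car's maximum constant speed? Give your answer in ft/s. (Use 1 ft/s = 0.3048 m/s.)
P = Fv ⇒ v = P/F = 99000 W/4145.0 N = 23.8842 m/s = 78.36 ft/s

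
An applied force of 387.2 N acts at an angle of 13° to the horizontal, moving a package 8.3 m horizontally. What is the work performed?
W = F·d·cosθ = (387.2)(8.3)cos(13°) = 3131 J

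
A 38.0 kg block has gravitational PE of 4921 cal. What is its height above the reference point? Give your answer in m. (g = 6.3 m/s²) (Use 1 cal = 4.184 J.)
Convert to SI: m = 38.0 kg, PE = 20589.5 J
h = PE/(mg) = 20589.5/(38.0·6.3) = 86.0 m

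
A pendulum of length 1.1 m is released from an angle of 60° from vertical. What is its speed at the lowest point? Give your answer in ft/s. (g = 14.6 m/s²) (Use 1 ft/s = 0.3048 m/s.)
h = L(1 − cosθ) = 1.1(1 − cos60°) = 0.55 m
v = √(2gh) = √(2·14.6·0.55) = 4.00749 m/s = 13.15 ft/s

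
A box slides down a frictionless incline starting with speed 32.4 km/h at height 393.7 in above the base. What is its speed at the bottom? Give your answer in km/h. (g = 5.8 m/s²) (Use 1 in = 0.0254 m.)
Convert to SI: v₀ = 9.0 m/s, h = 9.99998 m
½mv₀² + mgh = ½mv² ⇒ v = √(v₀² + 2gh) = √(9.0² + 2·5.8·9.99998) = 14.0357 m/s = 50.53 km/h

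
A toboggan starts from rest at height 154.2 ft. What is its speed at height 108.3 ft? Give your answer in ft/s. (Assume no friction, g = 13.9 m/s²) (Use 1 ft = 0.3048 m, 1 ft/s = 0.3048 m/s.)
Convert to SI: h₁−h₂ = 13.9903 m
mgh₁ = mgh₂ + ½mv² ⇒ v = √(2g(h₁−h₂)) = √(2·13.9·13.9903) = 19.7213 m/s = 64.7 ft/s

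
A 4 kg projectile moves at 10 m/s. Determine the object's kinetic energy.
KE = ½mv² = ½(4)(10)² = 200.0 J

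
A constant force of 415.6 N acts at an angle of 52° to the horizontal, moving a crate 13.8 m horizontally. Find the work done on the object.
W = F·d·cosθ = (415.6)(13.8)cos(52°) = 3531 J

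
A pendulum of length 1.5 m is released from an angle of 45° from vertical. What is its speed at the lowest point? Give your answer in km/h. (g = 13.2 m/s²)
h = L(1 − cosθ) = 1.5(1 − cos45°) = 0.43934 m
v = √(2gh) = √(2·13.2·0.43934) = 3.40567 m/s = 12.26 km/h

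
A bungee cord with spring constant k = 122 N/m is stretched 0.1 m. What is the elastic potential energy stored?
PE = ½kx² = ½(122)(0.1)² = 0.61 J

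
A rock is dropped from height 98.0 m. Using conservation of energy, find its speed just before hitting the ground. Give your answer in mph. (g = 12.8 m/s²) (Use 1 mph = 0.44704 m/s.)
mgh = ½mv² ⇒ v = √(2gh) = √(2·12.8·98.0) = 50.0879 m/s = 112.0 mph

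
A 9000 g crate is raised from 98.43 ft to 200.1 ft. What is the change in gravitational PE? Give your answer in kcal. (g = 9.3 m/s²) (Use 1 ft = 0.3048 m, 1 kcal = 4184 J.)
Convert to SI: m = 9.0 kg, Δh = 30.989 m
ΔPE = mgΔh = (9.0)(9.3)(30.989) = 2593.78 J = 0.6199 kcal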